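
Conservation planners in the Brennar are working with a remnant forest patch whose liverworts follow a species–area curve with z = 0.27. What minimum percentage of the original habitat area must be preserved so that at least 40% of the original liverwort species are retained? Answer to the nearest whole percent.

Need (A_new/A_old)^0.27 = 0.4, so A_new/A_old = 0.4^(1/0.27) = 0.4^3.704
ln(A_new/A_old) = ln 0.4 / 0.27 = -0.9163 / 0.27 = -3.3937
A_new/A_old = e^-3.3937 ≈ 0.03359

3%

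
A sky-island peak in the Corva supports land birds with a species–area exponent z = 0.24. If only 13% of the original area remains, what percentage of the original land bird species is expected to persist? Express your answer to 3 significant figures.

S_new/S_old = (A_new/A_old)^z = 0.13^0.24
= exp(0.24 × ln 0.13) = exp(0.24 × -2.0402) = exp(-0.4897) ≈ 0.6128

61.3%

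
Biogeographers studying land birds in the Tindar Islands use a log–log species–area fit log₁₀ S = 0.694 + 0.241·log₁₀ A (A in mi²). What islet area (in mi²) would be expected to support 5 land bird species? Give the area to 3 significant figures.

5 = 4.943 × A^0.241  ⇒  A^0.241 = 5/4.943 = 1.012
ln A = ln(1.012) / 0.241 = 0.0114 / 0.241 = 0.0475
A = e^0.0475 ≈ 1.049 mi²

1.05 mi²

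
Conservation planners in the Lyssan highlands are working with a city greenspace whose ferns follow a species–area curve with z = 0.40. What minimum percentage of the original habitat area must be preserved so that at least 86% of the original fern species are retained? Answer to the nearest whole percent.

69%

Need (A_new/A_old)^0.4 = 0.86, so A_new/A_old = 0.86^(1/0.4) = 0.86^2.5
ln(A_new/A_old) = ln 0.86 / 0.4 = -0.1508 / 0.4 = -0.3771
A_new/A_old = e^-0.3771 ≈ 0.6859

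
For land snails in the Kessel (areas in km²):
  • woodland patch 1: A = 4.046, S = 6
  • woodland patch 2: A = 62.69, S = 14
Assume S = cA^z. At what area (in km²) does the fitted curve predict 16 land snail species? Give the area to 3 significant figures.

z = ln(14/6) / ln(62.69/4.046) = 0.8473 / 2.7405 = 0.3092
c = 6 / 4.046^0.3092 = 6 / 1.541 = 3.895
A = (16/3.895)^(1/0.3092) ⇒ ln A = ln(4.108)/0.3092 = 4.5701
A = e^4.5701 ≈ 96.55 km²

96.6 km²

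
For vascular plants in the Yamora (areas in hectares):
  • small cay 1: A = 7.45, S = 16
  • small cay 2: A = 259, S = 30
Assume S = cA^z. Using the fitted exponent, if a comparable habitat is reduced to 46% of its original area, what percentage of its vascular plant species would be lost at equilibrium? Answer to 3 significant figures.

z = ln(30/16) / ln(259/7.45) = 0.6286 / 3.5486 = 0.1771
S_new/S_old = (A_new/A_old)^z = 0.46^0.1771 = exp(0.1771 × -0.7765) = 0.8715
Fraction lost = 1 − 0.8715 = 0.1285

12.9%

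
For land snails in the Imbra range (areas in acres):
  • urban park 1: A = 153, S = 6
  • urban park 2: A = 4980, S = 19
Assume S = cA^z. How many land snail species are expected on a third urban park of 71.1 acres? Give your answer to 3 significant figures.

4.66

z = ln(19/6) / ln(4980/153) = 1.1527 / 3.4827 = 0.3310
c = 6 / 153^0.3310 = 6 / 5.285 = 1.135
S₃ = 1.135 × 71.1^0.3310 = 1.135 × 4.101 ≈ 4.656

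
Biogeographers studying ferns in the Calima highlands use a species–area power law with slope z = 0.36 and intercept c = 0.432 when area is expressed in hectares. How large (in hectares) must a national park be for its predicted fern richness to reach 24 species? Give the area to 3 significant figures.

70200 hectares

24 = 0.432 × A^0.36  ⇒  A^0.36 = 24/0.432 = 55.56
ln A = ln(55.56) / 0.36 = 4.0174 / 0.36 = 11.1594
A = e^11.1594 ≈ 70221 hectares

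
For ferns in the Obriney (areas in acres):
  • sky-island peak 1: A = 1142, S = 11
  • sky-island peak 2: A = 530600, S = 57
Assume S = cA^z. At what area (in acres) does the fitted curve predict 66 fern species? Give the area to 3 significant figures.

917000 acres

z = ln(57/11) / ln(530600/1142) = 1.6452 / 6.1412 = 0.2679
c = 11 / 1142^0.2679 = 11 / 6.593 = 1.668
A = (66/1.668)^(1/0.2679) ⇒ ln A = ln(39.56)/0.2679 = 13.7290
A = e^13.7290 ≈ 917146 acres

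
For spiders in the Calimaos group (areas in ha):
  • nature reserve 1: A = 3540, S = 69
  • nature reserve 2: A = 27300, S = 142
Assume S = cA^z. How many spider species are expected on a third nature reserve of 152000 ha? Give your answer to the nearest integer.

z = ln(142/69) / ln(27300/3540) = 0.7217 / 2.0428 = 0.3533
c = 69 / 3540^0.3533 = 69 / 17.94 = 3.846
S₃ = 3.846 × 152000^0.3533 = 3.846 × 67.73 ≈ 260.5

260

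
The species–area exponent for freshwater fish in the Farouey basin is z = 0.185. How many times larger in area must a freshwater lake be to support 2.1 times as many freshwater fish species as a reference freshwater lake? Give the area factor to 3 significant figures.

(A₂/A₁)^0.185 = 2.1, so A₂/A₁ = 2.1^(1/0.185) = 2.1^5.405
ln(A₂/A₁) = ln 2.1 / 0.185 = 0.7419 / 0.185 = 4.0105
A₂/A₁ = e^4.0105 ≈ 55.17

55.2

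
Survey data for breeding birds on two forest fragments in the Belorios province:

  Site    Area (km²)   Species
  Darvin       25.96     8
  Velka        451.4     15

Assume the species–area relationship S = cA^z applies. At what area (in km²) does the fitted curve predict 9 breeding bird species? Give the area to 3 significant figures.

z = ln(15/8) / ln(451.4/25.96) = 0.6286 / 2.8558 = 0.2201
c = 8 / 25.96^0.2201 = 8 / 2.048 = 3.906
A = (9/3.906)^(1/0.2201) ⇒ ln A = ln(2.304)/0.2201 = 3.7917
A = e^3.7917 ≈ 44.33 km²

44.3 km²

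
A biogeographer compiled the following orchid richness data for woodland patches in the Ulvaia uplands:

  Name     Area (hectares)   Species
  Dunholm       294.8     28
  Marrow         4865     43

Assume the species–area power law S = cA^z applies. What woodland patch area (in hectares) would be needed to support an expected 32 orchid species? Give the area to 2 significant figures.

710 hectares

z = ln(43/28) / ln(4865/294.8) = 0.4290 / 2.8035 = 0.1530
c = 28 / 294.8^0.1530 = 28 / 2.387 = 11.73
A = (32/11.73)^(1/0.1530) ⇒ ln A = ln(2.728)/0.1530 = 6.5589
A = e^6.5589 ≈ 705.5 hectares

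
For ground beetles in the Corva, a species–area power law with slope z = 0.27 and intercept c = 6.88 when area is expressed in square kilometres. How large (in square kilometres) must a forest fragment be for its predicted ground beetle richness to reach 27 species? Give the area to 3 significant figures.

158 square kilometres

27 = 6.88 × A^0.27  ⇒  A^0.27 = 27/6.88 = 3.924
ln A = ln(3.924) / 0.27 = 1.3672 / 0.27 = 5.0638
A = e^5.0638 ≈ 158.2 square kilometres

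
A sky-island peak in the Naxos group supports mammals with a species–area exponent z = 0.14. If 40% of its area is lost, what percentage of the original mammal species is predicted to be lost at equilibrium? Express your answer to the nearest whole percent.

S_new/S_old = (A_new/A_old)^z = 0.6^0.14
= exp(0.14 × ln 0.6) = exp(0.14 × -0.5108) = exp(-0.0715) ≈ 0.931
Fraction lost = 1 − 0.931 = 0.06902

7%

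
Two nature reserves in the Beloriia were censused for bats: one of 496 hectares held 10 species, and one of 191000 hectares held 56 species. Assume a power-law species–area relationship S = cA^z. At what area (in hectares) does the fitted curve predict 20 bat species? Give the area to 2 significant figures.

5400 hectares

z = ln(56/10) / ln(191000/496) = 1.7228 / 5.9535 = 0.2894
c = 10 / 496^0.2894 = 10 / 6.026 = 1.66
A = (20/1.66)^(1/0.2894) ⇒ ln A = ln(12.05)/0.2894 = 8.6019
A = e^8.6019 ≈ 5442 hectares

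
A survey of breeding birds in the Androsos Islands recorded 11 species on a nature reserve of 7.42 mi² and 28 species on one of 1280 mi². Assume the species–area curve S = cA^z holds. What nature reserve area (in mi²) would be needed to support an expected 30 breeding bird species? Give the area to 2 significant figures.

1900 mi²

z = ln(28/11) / ln(1280/7.42) = 0.9343 / 5.1504 = 0.1814
c = 11 / 7.42^0.1814 = 11 / 1.438 = 7.647
A = (30/7.647)^(1/0.1814) ⇒ ln A = ln(3.923)/0.1814 = 7.5349
A = e^7.5349 ≈ 1872 mi²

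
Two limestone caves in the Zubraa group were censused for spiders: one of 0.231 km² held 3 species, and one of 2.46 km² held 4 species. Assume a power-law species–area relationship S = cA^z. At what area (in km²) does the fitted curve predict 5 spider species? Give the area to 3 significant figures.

z = ln(4/3) / ln(2.46/0.231) = 0.2877 / 2.3655 = 0.1216
c = 3 / 0.231^0.1216 = 3 / 0.8368 = 3.585
A = (5/3.585)^(1/0.1216) ⇒ ln A = ln(1.395)/0.1216 = 2.7350
A = e^2.7350 ≈ 15.41 km²

15.4 km²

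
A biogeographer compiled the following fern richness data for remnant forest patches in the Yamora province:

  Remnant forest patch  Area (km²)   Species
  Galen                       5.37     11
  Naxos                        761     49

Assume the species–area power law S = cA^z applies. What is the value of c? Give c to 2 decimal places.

z = ln(S₂/S₁) / ln(A₂/A₁) = ln(49/11) / ln(761/5.37) = 1.4939 / 4.9538 = 0.3016
c = S₁ / A₁^z = 11 / 5.37^0.3016 = 11 / 1.66 = 6.626

6.63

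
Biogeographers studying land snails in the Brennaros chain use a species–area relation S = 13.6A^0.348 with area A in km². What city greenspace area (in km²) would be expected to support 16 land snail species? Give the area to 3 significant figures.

1.60 km²

16 = 13.6 × A^0.348  ⇒  A^0.348 = 16/13.6 = 1.176
ln A = ln(1.176) / 0.348 = 0.1625 / 0.348 = 0.4670
A = e^0.4670 ≈ 1.595 km²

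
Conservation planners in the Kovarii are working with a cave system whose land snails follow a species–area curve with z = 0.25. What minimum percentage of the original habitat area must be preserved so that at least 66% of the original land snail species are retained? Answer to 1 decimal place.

Need (A_new/A_old)^0.25 = 0.66, so A_new/A_old = 0.66^(1/0.25) = 0.66^4
ln(A_new/A_old) = ln 0.66 / 0.25 = -0.4155 / 0.25 = -1.6621
A_new/A_old = e^-1.6621 ≈ 0.1897

19.0%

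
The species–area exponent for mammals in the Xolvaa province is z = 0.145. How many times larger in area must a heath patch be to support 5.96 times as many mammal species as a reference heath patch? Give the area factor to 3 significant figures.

(A₂/A₁)^0.145 = 5.96, so A₂/A₁ = 5.96^(1/0.145) = 5.96^6.897
ln(A₂/A₁) = ln 5.96 / 0.145 = 1.7851 / 0.145 = 12.3108
A₂/A₁ = e^12.3108 ≈ 222088

222000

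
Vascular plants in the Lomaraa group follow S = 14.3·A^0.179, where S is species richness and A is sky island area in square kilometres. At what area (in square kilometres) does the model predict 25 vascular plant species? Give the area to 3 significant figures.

22.7 square kilometres

25 = 14.3 × A^0.179  ⇒  A^0.179 = 25/14.3 = 1.748
ln A = ln(1.748) / 0.179 = 0.5586 / 0.179 = 3.1208
A = e^3.1208 ≈ 22.66 square kilometres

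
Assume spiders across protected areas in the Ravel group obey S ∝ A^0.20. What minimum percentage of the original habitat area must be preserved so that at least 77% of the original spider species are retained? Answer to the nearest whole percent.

Need (A_new/A_old)^0.2 = 0.77, so A_new/A_old = 0.77^(1/0.2) = 0.77^5
ln(A_new/A_old) = ln 0.77 / 0.2 = -0.2614 / 0.2 = -1.3068
A_new/A_old = e^-1.3068 ≈ 0.2707

27%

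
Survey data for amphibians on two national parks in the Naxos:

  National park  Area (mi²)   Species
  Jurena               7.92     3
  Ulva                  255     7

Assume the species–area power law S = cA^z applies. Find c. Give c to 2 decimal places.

z = ln(S₂/S₁) / ln(A₂/A₁) = ln(7/3) / ln(255/7.92) = 0.8473 / 3.4719 = 0.2440
c = S₁ / A₁^z = 3 / 7.92^0.2440 = 3 / 1.657 = 1.81

1.81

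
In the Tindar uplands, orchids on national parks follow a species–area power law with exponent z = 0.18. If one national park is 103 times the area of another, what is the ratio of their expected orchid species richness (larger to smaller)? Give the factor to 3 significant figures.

S₂/S₁ = (A₂/A₁)^z = 103^0.18
ln(S₂/S₁) = 0.18 × ln 103 = 0.18 × 4.6347 = 0.8343
S₂/S₁ = e^0.8343 ≈ 2.303

2.30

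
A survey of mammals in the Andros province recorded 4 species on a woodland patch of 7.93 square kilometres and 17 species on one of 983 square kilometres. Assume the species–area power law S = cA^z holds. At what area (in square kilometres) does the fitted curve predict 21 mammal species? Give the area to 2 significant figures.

z = ln(17/4) / ln(983/7.93) = 1.4469 / 4.8200 = 0.3002
c = 4 / 7.93^0.3002 = 4 / 1.862 = 2.148
A = (21/2.148)^(1/0.3002) ⇒ ln A = ln(9.775)/0.3002 = 7.5945
A = e^7.5945 ≈ 1987 square kilometres

2000 square kilometres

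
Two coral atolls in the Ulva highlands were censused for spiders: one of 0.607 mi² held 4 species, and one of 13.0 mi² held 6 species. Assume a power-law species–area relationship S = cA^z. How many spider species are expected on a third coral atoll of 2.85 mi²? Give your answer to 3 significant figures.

z = ln(6/4) / ln(13/0.607) = 0.4055 / 3.0642 = 0.1323
c = 4 / 0.607^0.1323 = 4 / 0.9361 = 4.273
S₃ = 4.273 × 2.85^0.1323 = 4.273 × 1.149 ≈ 4.908

4.91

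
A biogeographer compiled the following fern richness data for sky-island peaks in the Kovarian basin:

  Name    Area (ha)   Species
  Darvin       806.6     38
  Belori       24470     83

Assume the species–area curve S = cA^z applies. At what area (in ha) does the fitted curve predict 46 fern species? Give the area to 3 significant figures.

1860 ha

z = ln(83/38) / ln(24470/806.6) = 0.7813 / 3.4124 = 0.2289
c = 38 / 806.6^0.2289 = 38 / 4.629 = 8.209
A = (46/8.209)^(1/0.2289) ⇒ ln A = ln(5.603)/0.2289 = 7.5273
A = e^7.5273 ≈ 1858 ha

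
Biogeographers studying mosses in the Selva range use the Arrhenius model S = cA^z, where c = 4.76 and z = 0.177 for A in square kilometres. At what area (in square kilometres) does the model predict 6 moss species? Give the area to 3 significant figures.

6 = 4.76 × A^0.177  ⇒  A^0.177 = 6/4.76 = 1.261
ln A = ln(1.261) / 0.177 = 0.2315 / 0.177 = 1.3080
A = e^1.3080 ≈ 3.699 square kilometres

3.70 square kilometres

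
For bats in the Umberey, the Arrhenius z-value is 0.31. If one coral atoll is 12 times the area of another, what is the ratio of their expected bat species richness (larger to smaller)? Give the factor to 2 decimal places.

2.16

S₂/S₁ = (A₂/A₁)^z = 12^0.31
ln(S₂/S₁) = 0.31 × ln 12 = 0.31 × 2.4849 = 0.7703
S₂/S₁ = e^0.7703 ≈ 2.16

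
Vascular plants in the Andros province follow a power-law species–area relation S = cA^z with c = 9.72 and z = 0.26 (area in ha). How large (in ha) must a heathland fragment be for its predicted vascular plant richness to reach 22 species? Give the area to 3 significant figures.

22 = 9.72 × A^0.26  ⇒  A^0.26 = 22/9.72 = 2.263
ln A = ln(2.263) / 0.26 = 0.8169 / 0.26 = 3.1418
A = e^3.1418 ≈ 23.14 ha

23.1 ha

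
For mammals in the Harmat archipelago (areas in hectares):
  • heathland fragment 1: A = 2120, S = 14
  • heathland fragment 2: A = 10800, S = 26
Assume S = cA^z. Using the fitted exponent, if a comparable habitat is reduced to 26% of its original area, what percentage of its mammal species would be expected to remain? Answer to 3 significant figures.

z = ln(26/14) / ln(10800/2120) = 0.6190 / 1.6281 = 0.3802
S_new/S_old = (A_new/A_old)^z = 0.26^0.3802 = exp(0.3802 × -1.3471) = 0.5992

59.9%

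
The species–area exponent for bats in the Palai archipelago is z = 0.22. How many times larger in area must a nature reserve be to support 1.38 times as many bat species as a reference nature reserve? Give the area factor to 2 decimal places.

4.32

(A₂/A₁)^0.22 = 1.38, so A₂/A₁ = 1.38^(1/0.22) = 1.38^4.545
ln(A₂/A₁) = ln 1.38 / 0.22 = 0.3221 / 0.22 = 1.4640
A₂/A₁ = e^1.4640 ≈ 4.323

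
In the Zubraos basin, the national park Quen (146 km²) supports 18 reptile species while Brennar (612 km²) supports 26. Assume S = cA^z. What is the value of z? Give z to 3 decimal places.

Taking logs: ln S = ln c + z ln A, so z = (ln S₂ − ln S₁)/(ln A₂ − ln A₁).
z = ln(26/18) / ln(612/146) = ln(1.444) / ln(4.192) = 0.3677 / 1.4331 = 0.2566

0.257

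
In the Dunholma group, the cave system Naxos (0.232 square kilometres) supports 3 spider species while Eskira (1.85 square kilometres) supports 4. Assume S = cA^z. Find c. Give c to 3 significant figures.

3.67

z = ln(S₂/S₁) / ln(A₂/A₁) = ln(4/3) / ln(1.85/0.232) = 0.2877 / 2.0762 = 0.1386
c = S₁ / A₁^z = 3 / 0.232^0.1386 = 3 / 0.8167 = 3.673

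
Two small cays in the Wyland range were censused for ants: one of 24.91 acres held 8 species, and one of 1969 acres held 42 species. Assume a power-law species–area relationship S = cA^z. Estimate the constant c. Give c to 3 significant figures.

z = ln(S₂/S₁) / ln(A₂/A₁) = ln(42/8) / ln(1969/24.91) = 1.6582 / 4.3700 = 0.3795
c = S₁ / A₁^z = 8 / 24.91^0.3795 = 8 / 3.387 = 2.362

2.36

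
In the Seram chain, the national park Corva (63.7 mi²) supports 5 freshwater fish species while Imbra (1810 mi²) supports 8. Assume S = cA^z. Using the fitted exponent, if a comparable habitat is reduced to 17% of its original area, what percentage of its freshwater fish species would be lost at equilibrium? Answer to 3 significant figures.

z = ln(8/5) / ln(1810/63.7) = 0.4700 / 3.3469 = 0.1404
S_new/S_old = (A_new/A_old)^z = 0.17^0.1404 = exp(0.1404 × -1.7720) = 0.7797
Fraction lost = 1 − 0.7797 = 0.2203

22.0%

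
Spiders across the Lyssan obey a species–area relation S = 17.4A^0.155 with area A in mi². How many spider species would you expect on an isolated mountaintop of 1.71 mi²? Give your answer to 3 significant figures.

18.9

S = 17.4 × 1.71^0.155 = 17.4 × 1.087 ≈ 18.91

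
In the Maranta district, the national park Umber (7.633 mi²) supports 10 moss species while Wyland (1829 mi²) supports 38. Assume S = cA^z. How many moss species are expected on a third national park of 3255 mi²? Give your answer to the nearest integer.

44

z = ln(38/10) / ln(1829/7.633) = 1.3350 / 5.4790 = 0.2437
c = 10 / 7.633^0.2437 = 10 / 1.641 = 6.094
S₃ = 6.094 × 3255^0.2437 = 6.094 × 7.176 ≈ 43.73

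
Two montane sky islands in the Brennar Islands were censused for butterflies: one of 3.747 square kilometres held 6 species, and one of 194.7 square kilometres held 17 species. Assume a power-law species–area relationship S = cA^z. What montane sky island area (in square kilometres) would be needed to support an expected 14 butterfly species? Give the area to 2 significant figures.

z = ln(17/6) / ln(194.7/3.747) = 1.0415 / 3.9505 = 0.2636
c = 6 / 3.747^0.2636 = 6 / 1.417 = 4.236
A = (14/4.236)^(1/0.2636) ⇒ ln A = ln(3.305)/0.2636 = 4.5350
A = e^4.5350 ≈ 93.22 square kilometres

93 square kilometres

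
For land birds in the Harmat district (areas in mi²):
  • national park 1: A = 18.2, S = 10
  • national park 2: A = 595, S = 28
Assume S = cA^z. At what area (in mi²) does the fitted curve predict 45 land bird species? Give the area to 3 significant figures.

z = ln(28/10) / ln(595/18.2) = 1.0296 / 3.4871 = 0.2953
c = 10 / 18.2^0.2953 = 10 / 2.355 = 4.246
A = (45/4.246)^(1/0.2953) ⇒ ln A = ln(10.6)/0.2953 = 7.9955
A = e^7.9955 ≈ 2967 mi²

2970 mi²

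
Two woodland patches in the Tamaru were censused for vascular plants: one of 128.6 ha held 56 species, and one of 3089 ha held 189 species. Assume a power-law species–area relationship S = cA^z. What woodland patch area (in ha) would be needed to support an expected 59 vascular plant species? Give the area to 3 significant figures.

z = ln(189/56) / ln(3089/128.6) = 1.2164 / 3.1789 = 0.3826
c = 56 / 128.6^0.3826 = 56 / 6.413 = 8.732
A = (59/8.732)^(1/0.3826) ⇒ ln A = ln(6.757)/0.3826 = 4.9931
A = e^4.9931 ≈ 147.4 ha

147 ha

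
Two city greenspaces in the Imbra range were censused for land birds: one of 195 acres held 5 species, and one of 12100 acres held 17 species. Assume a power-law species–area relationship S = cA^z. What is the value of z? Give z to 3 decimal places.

0.296

Taking logs: ln S = ln c + z ln A, so z = (ln S₂ − ln S₁)/(ln A₂ − ln A₁).
z = ln(17/5) / ln(12100/195) = ln(3.4) / ln(62.05) = 1.2238 / 4.1280 = 0.2965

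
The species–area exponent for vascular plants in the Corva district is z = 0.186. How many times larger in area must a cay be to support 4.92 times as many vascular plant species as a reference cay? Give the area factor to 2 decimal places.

5251.01

(A₂/A₁)^0.186 = 4.92, so A₂/A₁ = 4.92^(1/0.186) = 4.92^5.376
ln(A₂/A₁) = ln 4.92 / 0.186 = 1.5933 / 0.186 = 8.5662
A₂/A₁ = e^8.5662 ≈ 5251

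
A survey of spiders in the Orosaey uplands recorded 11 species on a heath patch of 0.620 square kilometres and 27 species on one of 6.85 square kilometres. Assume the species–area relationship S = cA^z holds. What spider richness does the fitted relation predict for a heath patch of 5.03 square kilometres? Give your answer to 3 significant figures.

24.1

z = ln(27/11) / ln(6.85/0.62) = 0.8979 / 2.4023 = 0.3738
c = 11 / 0.62^0.3738 = 11 / 0.8364 = 13.15
S₃ = 13.15 × 5.03^0.3738 = 13.15 × 1.829 ≈ 24.06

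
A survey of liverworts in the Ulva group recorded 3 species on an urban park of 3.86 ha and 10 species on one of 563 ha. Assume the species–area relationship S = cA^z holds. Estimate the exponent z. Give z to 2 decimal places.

0.24

Taking logs: ln S = ln c + z ln A, so z = (ln S₂ − ln S₁)/(ln A₂ − ln A₁).
z = ln(10/3) / ln(563/3.86) = ln(3.333) / ln(145.9) = 1.2040 / 4.9826 = 0.2416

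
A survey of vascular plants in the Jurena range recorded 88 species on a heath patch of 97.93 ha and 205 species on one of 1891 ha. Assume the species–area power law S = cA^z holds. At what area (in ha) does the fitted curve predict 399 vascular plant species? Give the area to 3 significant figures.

19500 ha

z = ln(205/88) / ln(1891/97.93) = 0.8457 / 2.9606 = 0.2856
c = 88 / 97.93^0.2856 = 88 / 3.704 = 23.76
A = (399/23.76)^(1/0.2856) ⇒ ln A = ln(16.79)/0.2856 = 9.8763
A = e^9.8763 ≈ 19463 ha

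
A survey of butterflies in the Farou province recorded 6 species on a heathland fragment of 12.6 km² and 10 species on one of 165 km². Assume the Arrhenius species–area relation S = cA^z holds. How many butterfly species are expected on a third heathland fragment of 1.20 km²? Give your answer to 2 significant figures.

z = ln(10/6) / ln(165/12.6) = 0.5108 / 2.5722 = 0.1986
c = 6 / 12.6^0.1986 = 6 / 1.654 = 3.628
S₃ = 3.628 × 1.2^0.1986 = 3.628 × 1.037 ≈ 3.761

3.8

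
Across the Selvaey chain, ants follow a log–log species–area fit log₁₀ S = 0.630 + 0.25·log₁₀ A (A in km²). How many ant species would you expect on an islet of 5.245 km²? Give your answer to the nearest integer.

6

S = 4.266 × 5.245^0.25
ln S = ln 4.266 + 0.25 × ln 5.245 = 1.4506 + 0.25 × 1.6573 = 1.8649
S = e^1.8649 ≈ 6.456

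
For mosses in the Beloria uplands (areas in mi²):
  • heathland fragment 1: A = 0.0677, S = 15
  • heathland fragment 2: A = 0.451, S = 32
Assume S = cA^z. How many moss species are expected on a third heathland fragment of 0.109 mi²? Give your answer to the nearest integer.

z = ln(32/15) / ln(0.451/0.0677) = 0.7577 / 1.8964 = 0.3995
c = 15 / 0.0677^0.3995 = 15 / 0.341 = 43.99
S₃ = 43.99 × 0.109^0.3995 = 43.99 × 0.4125 ≈ 18.14

18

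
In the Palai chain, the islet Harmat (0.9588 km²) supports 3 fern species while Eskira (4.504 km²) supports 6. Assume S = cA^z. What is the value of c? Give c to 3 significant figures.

3.06

z = ln(S₂/S₁) / ln(A₂/A₁) = ln(6/3) / ln(4.504/0.9588) = 0.6931 / 1.5470 = 0.4480
c = S₁ / A₁^z = 3 / 0.9588^0.4480 = 3 / 0.9813 = 3.057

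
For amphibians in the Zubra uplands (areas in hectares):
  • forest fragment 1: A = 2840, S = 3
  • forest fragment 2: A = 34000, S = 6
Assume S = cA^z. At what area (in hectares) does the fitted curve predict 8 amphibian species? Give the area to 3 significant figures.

z = ln(6/3) / ln(34000/2840) = 0.6931 / 2.4826 = 0.2792
c = 3 / 2840^0.2792 = 3 / 9.209 = 0.3258
A = (8/0.3258)^(1/0.2792) ⇒ ln A = ln(24.56)/0.2792 = 11.4645
A = e^11.4645 ≈ 95270 hectares

95300 hectares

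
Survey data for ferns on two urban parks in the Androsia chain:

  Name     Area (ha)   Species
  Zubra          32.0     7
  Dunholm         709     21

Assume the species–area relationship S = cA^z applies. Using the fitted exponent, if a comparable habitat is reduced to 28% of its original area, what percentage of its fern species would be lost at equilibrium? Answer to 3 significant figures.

z = ln(21/7) / ln(709/32) = 1.0986 / 3.0981 = 0.3546
S_new/S_old = (A_new/A_old)^z = 0.28^0.3546 = exp(0.3546 × -1.2730) = 0.6367
Fraction lost = 1 − 0.6367 = 0.3633

36.3%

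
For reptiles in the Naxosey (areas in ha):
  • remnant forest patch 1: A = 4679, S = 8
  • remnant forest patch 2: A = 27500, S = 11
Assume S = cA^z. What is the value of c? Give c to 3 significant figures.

1.75

z = ln(S₂/S₁) / ln(A₂/A₁) = ln(11/8) / ln(27500/4679) = 0.3185 / 1.7711 = 0.1798
c = S₁ / A₁^z = 8 / 4679^0.1798 = 8 / 4.57 = 1.751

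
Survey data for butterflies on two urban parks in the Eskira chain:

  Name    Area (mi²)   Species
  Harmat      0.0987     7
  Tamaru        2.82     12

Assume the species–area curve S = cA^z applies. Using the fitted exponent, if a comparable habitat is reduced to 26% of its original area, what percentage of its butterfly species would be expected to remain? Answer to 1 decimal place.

z = ln(12/7) / ln(2.82/0.0987) = 0.5390 / 3.3524 = 0.1608
S_new/S_old = (A_new/A_old)^z = 0.26^0.1608 = exp(0.1608 × -1.3471) = 0.8053

80.5%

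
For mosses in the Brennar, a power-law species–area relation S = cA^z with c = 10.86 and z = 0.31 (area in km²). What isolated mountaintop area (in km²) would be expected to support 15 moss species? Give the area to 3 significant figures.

15 = 10.86 × A^0.31  ⇒  A^0.31 = 15/10.86 = 1.381
ln A = ln(1.381) / 0.31 = 0.3230 / 0.31 = 1.0418
A = e^1.0418 ≈ 2.834 km²

2.83 km²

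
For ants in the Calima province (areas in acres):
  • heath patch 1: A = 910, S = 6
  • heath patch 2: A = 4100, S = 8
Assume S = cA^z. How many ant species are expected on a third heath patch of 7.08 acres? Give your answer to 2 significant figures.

2.4

z = ln(8/6) / ln(4100/910) = 0.2877 / 1.5053 = 0.1911
c = 6 / 910^0.1911 = 6 / 3.677 = 1.632
S₃ = 1.632 × 7.08^0.1911 = 1.632 × 1.454 ≈ 2.372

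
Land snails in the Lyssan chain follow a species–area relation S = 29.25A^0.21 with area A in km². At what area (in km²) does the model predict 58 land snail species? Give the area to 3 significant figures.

26.0 km²

58 = 29.25 × A^0.21  ⇒  A^0.21 = 58/29.25 = 1.983
ln A = ln(1.983) / 0.21 = 0.6846 / 0.21 = 3.2598
A = e^3.2598 ≈ 26.05 km²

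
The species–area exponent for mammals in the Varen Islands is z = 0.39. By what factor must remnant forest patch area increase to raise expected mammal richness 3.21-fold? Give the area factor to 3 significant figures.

19.9

(A₂/A₁)^0.39 = 3.21, so A₂/A₁ = 3.21^(1/0.39) = 3.21^2.564
ln(A₂/A₁) = ln 3.21 / 0.39 = 1.1663 / 0.39 = 2.9904
A₂/A₁ = e^2.9904 ≈ 19.89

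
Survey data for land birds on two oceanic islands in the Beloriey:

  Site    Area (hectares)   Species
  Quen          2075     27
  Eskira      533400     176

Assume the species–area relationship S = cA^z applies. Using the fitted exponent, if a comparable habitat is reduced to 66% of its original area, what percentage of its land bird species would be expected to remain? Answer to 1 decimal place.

86.9%

z = ln(176/27) / ln(533400/2075) = 1.8746 / 5.5493 = 0.3378
S_new/S_old = (A_new/A_old)^z = 0.66^0.3378 = exp(0.3378 × -0.4155) = 0.869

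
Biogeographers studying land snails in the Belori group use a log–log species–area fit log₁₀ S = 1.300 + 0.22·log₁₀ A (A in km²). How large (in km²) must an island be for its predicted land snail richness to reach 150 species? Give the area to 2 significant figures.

150 = 19.95 × A^0.22  ⇒  A^0.22 = 150/19.95 = 7.518
ln A = ln(7.518) / 0.22 = 2.0173 / 0.22 = 9.1694
A = e^9.1694 ≈ 9599 km²

9600 km²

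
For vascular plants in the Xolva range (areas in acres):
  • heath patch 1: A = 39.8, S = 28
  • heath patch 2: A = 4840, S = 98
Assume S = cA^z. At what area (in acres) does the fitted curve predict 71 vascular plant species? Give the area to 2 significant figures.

1400 acres

z = ln(98/28) / ln(4840/39.8) = 1.2528 / 4.8008 = 0.2609
c = 28 / 39.8^0.2609 = 28 / 2.615 = 10.71
A = (71/10.71)^(1/0.2609) ⇒ ln A = ln(6.631)/0.2609 = 7.2496
A = e^7.2496 ≈ 1408 acres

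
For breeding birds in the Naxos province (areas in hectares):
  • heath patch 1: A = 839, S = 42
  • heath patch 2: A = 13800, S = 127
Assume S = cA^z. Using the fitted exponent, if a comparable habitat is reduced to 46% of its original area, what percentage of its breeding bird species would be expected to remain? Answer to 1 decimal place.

z = ln(127/42) / ln(13800/839) = 1.1065 / 2.8002 = 0.3952
S_new/S_old = (A_new/A_old)^z = 0.46^0.3952 = exp(0.3952 × -0.7765) = 0.7358

73.6%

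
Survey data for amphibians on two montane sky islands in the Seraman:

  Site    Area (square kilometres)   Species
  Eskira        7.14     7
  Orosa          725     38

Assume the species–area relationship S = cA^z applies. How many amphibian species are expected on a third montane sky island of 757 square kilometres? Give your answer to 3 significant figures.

38.6

z = ln(38/7) / ln(725/7.14) = 1.6917 / 4.6205 = 0.3661
c = 7 / 7.14^0.3661 = 7 / 2.054 = 3.408
S₃ = 3.408 × 757^0.3661 = 3.408 × 11.33 ≈ 38.61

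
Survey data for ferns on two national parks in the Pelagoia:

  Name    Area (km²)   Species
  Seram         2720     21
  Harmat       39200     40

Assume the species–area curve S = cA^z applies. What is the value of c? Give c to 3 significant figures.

3.11

z = ln(S₂/S₁) / ln(A₂/A₁) = ln(40/21) / ln(39200/2720) = 0.6444 / 2.6680 = 0.2415
c = S₁ / A₁^z = 21 / 2720^0.2415 = 21 / 6.753 = 3.11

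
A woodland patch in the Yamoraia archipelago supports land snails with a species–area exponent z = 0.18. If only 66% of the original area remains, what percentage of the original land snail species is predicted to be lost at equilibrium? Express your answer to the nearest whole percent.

S_new/S_old = (A_new/A_old)^z = 0.66^0.18
= exp(0.18 × ln 0.66) = exp(0.18 × -0.4155) = exp(-0.0748) ≈ 0.9279
Fraction lost = 1 − 0.9279 = 0.07206

7%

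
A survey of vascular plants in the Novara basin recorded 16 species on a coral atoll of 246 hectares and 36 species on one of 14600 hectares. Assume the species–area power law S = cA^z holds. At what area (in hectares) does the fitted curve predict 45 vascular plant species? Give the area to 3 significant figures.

44900 hectares

z = ln(36/16) / ln(14600/246) = 0.8109 / 4.0834 = 0.1986
c = 16 / 246^0.1986 = 16 / 2.984 = 5.362
A = (45/5.362)^(1/0.1986) ⇒ ln A = ln(8.393)/0.1986 = 10.7124
A = e^10.7124 ≈ 44910 hectares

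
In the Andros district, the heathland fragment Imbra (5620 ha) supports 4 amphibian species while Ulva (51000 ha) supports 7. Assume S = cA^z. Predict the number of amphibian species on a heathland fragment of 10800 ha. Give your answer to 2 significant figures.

4.7

z = ln(7/4) / ln(51000/5620) = 0.5596 / 2.2055 = 0.2537
c = 4 / 5620^0.2537 = 4 / 8.942 = 0.4473
S₃ = 0.4473 × 10800^0.2537 = 0.4473 × 10.55 ≈ 4.721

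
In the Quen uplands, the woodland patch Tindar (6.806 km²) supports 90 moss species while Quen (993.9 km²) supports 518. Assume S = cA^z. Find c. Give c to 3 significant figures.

z = ln(S₂/S₁) / ln(A₂/A₁) = ln(518/90) / ln(993.9/6.806) = 1.7502 / 4.9838 = 0.3512
c = S₁ / A₁^z = 90 / 6.806^0.3512 = 90 / 1.961 = 45.89

45.9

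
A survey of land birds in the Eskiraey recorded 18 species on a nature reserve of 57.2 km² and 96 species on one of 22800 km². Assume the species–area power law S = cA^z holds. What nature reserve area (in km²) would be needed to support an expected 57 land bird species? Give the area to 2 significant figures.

3500 km²

z = ln(96/18) / ln(22800/57.2) = 1.6740 / 5.9880 = 0.2796
c = 18 / 57.2^0.2796 = 18 / 3.1 = 5.807
A = (57/5.807)^(1/0.2796) ⇒ ln A = ln(9.815)/0.2796 = 8.1698
A = e^8.1698 ≈ 3533 km²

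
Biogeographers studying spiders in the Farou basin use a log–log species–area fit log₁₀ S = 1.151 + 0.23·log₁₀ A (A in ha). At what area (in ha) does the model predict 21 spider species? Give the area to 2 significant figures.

21 = 14.16 × A^0.23  ⇒  A^0.23 = 21/14.16 = 1.483
ln A = ln(1.483) / 0.23 = 0.3942 / 0.23 = 1.7141
A = e^1.7141 ≈ 5.552 ha

5.6 ha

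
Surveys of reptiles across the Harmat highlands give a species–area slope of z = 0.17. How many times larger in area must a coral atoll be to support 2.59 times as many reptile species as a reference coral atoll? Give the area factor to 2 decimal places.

(A₂/A₁)^0.17 = 2.59, so A₂/A₁ = 2.59^(1/0.17) = 2.59^5.882
ln(A₂/A₁) = ln 2.59 / 0.17 = 0.9517 / 0.17 = 5.5980
A₂/A₁ = e^5.5980 ≈ 269.9

269.88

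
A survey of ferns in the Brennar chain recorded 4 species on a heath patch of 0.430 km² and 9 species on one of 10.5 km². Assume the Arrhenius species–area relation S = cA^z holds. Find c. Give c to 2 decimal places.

4.96

z = ln(S₂/S₁) / ln(A₂/A₁) = ln(9/4) / ln(10.5/0.43) = 0.8109 / 3.1953 = 0.2538
c = S₁ / A₁^z = 4 / 0.43^0.2538 = 4 / 0.8072 = 4.955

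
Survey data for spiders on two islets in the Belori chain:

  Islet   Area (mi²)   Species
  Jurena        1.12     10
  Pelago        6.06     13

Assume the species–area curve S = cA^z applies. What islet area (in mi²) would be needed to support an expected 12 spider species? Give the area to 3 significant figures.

3.62 mi²

z = ln(13/10) / ln(6.06/1.12) = 0.2624 / 1.6884 = 0.1554
c = 10 / 1.12^0.1554 = 10 / 1.018 = 9.825
A = (12/9.825)^(1/0.1554) ⇒ ln A = ln(1.221)/0.1554 = 1.2866
A = e^1.2866 ≈ 3.621 mi²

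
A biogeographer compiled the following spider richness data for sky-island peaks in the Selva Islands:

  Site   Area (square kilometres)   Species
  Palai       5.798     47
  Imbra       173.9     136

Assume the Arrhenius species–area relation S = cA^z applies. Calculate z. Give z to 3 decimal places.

0.312

Taking logs: ln S = ln c + z ln A, so z = (ln S₂ − ln S₁)/(ln A₂ − ln A₁).
z = ln(136/47) / ln(173.9/5.798) = ln(2.894) / ln(29.99) = 1.0625 / 3.4010 = 0.3124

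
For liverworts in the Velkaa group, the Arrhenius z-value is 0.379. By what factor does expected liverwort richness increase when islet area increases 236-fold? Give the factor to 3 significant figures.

7.93

S₂/S₁ = (A₂/A₁)^z = 236^0.379
ln(S₂/S₁) = 0.379 × ln 236 = 0.379 × 5.4638 = 2.0708
S₂/S₁ = e^2.0708 ≈ 7.931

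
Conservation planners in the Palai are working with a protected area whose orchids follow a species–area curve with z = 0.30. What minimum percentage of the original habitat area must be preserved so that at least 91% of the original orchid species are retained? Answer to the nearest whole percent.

73%

Need (A_new/A_old)^0.3 = 0.91, so A_new/A_old = 0.91^(1/0.3) = 0.91^3.333
ln(A_new/A_old) = ln 0.91 / 0.3 = -0.0943 / 0.3 = -0.3144
A_new/A_old = e^-0.3144 ≈ 0.7302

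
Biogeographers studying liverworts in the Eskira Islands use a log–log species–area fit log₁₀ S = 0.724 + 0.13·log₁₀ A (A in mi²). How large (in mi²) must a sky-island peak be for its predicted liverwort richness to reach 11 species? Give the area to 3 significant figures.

11 = 5.297 × A^0.13  ⇒  A^0.13 = 11/5.297 = 2.077
ln A = ln(2.077) / 0.13 = 0.7308 / 0.13 = 5.6217
A = e^5.6217 ≈ 276.4 mi²

276 mi²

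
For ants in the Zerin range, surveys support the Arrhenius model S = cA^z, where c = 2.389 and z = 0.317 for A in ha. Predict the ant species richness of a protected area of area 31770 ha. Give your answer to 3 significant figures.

63.9

S = 2.389 × 31770^0.317
ln S = ln 2.389 + 0.317 × ln 31770 = 0.8709 + 0.317 × 10.3663 = 4.1570
S = e^4.1570 ≈ 63.88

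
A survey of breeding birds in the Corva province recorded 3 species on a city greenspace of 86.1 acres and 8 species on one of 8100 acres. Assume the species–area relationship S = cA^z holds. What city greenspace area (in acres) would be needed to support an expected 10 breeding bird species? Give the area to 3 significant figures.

22800 acres

z = ln(8/3) / ln(8100/86.1) = 0.9808 / 4.5441 = 0.2158
c = 3 / 86.1^0.2158 = 3 / 2.616 = 1.147
A = (10/1.147)^(1/0.2158) ⇒ ln A = ln(8.721)/0.2158 = 10.0334
A = e^10.0334 ≈ 22775 acres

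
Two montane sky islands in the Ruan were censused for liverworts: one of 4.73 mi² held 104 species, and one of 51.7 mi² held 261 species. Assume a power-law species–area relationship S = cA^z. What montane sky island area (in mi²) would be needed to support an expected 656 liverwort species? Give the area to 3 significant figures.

567 mi²

z = ln(261/104) / ln(51.7/4.73) = 0.9201 / 2.3915 = 0.3847
c = 104 / 4.73^0.3847 = 104 / 1.818 = 57.2
A = (656/57.2)^(1/0.3847) ⇒ ln A = ln(11.47)/0.3847 = 6.3409
A = e^6.3409 ≈ 567.3 mi²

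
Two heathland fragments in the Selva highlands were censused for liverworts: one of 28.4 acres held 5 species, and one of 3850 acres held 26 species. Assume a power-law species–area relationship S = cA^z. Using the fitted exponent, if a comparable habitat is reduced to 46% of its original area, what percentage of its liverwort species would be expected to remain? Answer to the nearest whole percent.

z = ln(26/5) / ln(3850/28.4) = 1.6487 / 4.9094 = 0.3358
S_new/S_old = (A_new/A_old)^z = 0.46^0.3358 = exp(0.3358 × -0.7765) = 0.7705

77%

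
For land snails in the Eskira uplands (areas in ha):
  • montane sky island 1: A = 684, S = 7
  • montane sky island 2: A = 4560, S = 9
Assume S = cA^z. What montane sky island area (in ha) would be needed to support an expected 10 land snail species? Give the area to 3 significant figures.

10100 ha

z = ln(9/7) / ln(4560/684) = 0.2513 / 1.8971 = 0.1325
c = 7 / 684^0.1325 = 7 / 2.374 = 2.948
A = (10/2.948)^(1/0.1325) ⇒ ln A = ln(3.392)/0.1325 = 9.2204
A = e^9.2204 ≈ 10101 ha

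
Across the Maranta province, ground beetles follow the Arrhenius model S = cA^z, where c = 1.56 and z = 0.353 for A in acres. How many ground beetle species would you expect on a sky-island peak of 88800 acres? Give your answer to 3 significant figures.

87.1

S = 1.56 × 88800^0.353
ln S = ln 1.56 + 0.353 × ln 88800 = 0.4447 + 0.353 × 11.3941 = 4.4668
S = e^4.4668 ≈ 87.08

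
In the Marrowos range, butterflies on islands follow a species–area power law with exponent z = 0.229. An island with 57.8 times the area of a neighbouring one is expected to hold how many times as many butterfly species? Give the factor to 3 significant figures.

2.53

S₂/S₁ = (A₂/A₁)^z = 57.8^0.229
ln(S₂/S₁) = 0.229 × ln 57.8 = 0.229 × 4.0570 = 0.9291
S₂/S₁ = e^0.9291 ≈ 2.532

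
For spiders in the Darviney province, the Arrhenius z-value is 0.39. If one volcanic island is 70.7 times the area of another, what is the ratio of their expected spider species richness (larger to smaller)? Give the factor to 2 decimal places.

S₂/S₁ = (A₂/A₁)^z = 70.7^0.39
ln(S₂/S₁) = 0.39 × ln 70.7 = 0.39 × 4.2584 = 1.6608
S₂/S₁ = e^1.6608 ≈ 5.263

5.26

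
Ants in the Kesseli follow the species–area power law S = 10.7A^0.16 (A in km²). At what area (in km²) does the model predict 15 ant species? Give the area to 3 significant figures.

8.26 km²

15 = 10.7 × A^0.16  ⇒  A^0.16 = 15/10.7 = 1.402
ln A = ln(1.402) / 0.16 = 0.3378 / 0.16 = 2.1113
A = e^2.1113 ≈ 8.259 km²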